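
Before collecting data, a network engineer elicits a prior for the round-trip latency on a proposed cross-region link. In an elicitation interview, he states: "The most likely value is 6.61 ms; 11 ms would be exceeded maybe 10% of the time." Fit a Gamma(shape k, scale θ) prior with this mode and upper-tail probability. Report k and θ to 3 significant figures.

k ≈ 8.28, θ ≈ 0.908

Gamma(k,θ) with k>1 has mode (k−1)θ, so θ = 6.61/(k−1).
Need P(X < 11) = 0.9 with θ tied to k this way. Start at k = 2, θ = 6.61: P(X<11) ≈ 0.496.
Too low — raise k to concentrate. Iterating converges to k ≈ 8.28.
Then θ = 6.61/(8.28−1) ≈ 0.908.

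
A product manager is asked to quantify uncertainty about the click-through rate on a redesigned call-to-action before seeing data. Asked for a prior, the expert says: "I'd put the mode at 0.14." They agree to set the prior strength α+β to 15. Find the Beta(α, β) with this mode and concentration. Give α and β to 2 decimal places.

For α,β > 1 the Beta mode is (α−1)/(α+β−2). With α+β = 15, the mode is (α−1)/13.
Set (α−1)/13 = 0.14 → α = 1 + 0.14·13 = 2.82.
β = 15 − α = 12.18.

α = 2.82, β = 12.18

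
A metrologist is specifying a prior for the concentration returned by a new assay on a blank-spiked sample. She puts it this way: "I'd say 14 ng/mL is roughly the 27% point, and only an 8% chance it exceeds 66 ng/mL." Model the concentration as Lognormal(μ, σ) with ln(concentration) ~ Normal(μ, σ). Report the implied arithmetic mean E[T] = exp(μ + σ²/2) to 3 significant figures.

E[T] ≈ 30.1 ng/mL

If T ~ Lognormal(μ,σ) then ln T ~ Normal(μ,σ), so the p-quantile of ln T is μ + z_p·σ.
ln(14) = 2.639 and ln(66) = 4.19; z_{0.27} = -0.6128, z_{0.92} = 1.405.
σ = (4.19 − 2.639)/(1.405 − (-0.6128)) = 0.768.
μ = 2.639 − (-0.6128)·0.768 = 3.110.
E[T] = exp(μ + σ²/2) = exp(3.110 + 0.2952) = 30.1 ng/mL.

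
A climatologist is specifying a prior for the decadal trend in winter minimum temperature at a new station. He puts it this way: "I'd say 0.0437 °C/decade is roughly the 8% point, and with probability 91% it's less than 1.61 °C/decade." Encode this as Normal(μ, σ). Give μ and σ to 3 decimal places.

μ = 0.845, σ = 0.570

The p-quantile of Normal(μ,σ) is μ + z_p·σ, with z_{0.08} = -1.405 and z_{0.91} = 1.341.
Eliminate σ: μ = (z₂·x₁ − z₁·x₂)/(z₂ − z₁) = (1.341·0.0437 − (-1.405)·1.61)/2.746 = 0.845.
Then σ = (x₂ − x₁)/(z₂ − z₁) = (1.61 − 0.0437)/2.746 = 0.570.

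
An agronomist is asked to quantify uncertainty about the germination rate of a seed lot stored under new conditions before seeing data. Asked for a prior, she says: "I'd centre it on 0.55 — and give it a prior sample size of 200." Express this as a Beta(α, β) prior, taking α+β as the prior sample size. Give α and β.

α = 110, β = 90

Under the effective-sample-size interpretation, Beta(α, β) has prior mean α/(α+β) and prior sample size α+β.
So α+β = 200 and α/(α+β) = 0.55, giving α = 0.55·200 = 110 and β = 200 − 110 = 90.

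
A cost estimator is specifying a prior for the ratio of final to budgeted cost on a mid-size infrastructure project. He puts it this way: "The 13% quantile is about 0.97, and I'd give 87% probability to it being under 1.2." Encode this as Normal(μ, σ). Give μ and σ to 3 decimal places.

μ = 1.085, σ = 0.102

The p-quantile of Normal(μ,σ) is μ + z_p·σ, with z_{0.13} = -1.126 and z_{0.87} = 1.126.
Eliminate σ: μ = (z₂·x₁ − z₁·x₂)/(z₂ − z₁) = (1.126·0.97 − (-1.126)·1.2)/2.253 = 1.085.
Then σ = (x₂ − x₁)/(z₂ − z₁) = (1.2 − 0.97)/2.253 = 0.102.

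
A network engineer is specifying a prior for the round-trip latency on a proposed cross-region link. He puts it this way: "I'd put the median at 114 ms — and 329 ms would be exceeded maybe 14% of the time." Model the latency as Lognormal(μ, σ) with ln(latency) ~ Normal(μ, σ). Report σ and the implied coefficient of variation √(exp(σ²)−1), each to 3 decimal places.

If T ~ Lognormal(μ,σ) then ln T ~ Normal(μ,σ), so the p-quantile of ln T is μ + z_p·σ.
ln(114) = 4.736 and ln(329) = 5.796; z_{0.5} = 0, z_{0.86} = 1.08.
σ = (5.796 − 4.736)/(1.08 − (0)) = 0.981.
μ = 4.736 − (0)·0.981 = 4.736.
CV = √(exp(σ²)−1) = √(exp(0.9625)−1) = 1.272.

σ ≈ 0.981, CV ≈ 1.272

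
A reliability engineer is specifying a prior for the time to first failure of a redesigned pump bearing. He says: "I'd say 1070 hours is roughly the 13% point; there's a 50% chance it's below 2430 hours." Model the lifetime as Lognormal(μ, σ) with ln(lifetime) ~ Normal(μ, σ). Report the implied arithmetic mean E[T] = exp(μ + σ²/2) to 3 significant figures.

If T ~ Lognormal(μ,σ) then ln T ~ Normal(μ,σ), so the p-quantile of ln T is μ + z_p·σ.
ln(1070) = 6.975 and ln(2430) = 7.796; z_{0.13} = -1.126, z_{0.5} = 0.
σ = (7.796 − 6.975)/(0 − (-1.126)) = 0.728.
μ = 6.975 − (-1.126)·0.728 = 7.796.
E[T] = exp(μ + σ²/2) = exp(7.796 + 0.2651) = 3170 hours.

E[T] ≈ 3170 hours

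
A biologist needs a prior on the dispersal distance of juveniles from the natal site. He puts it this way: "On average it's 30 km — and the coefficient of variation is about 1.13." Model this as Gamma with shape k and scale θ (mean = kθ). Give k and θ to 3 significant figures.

For Gamma(k, scale θ): mean = kθ, variance = kθ², so CV = 1/√k.
CV = 1.13, hence k = 1/CV² = 0.783.
Then θ = mean/k = 30/0.783 = 38.3.

k ≈ 0.783, θ ≈ 38.3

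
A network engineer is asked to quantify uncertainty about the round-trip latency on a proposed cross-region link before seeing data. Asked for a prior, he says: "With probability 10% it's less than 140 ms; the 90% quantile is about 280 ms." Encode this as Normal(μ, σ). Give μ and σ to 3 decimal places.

The p-quantile of Normal(μ,σ) is μ + z_p·σ, with z_{0.1} = -1.282 and z_{0.9} = 1.282.
Eliminate σ: μ = (z₂·x₁ − z₁·x₂)/(z₂ − z₁) = (1.282·140 − (-1.282)·280)/2.563 = 210.000.
Then σ = (x₂ − x₁)/(z₂ − z₁) = (280 − 140)/2.563 = 54.621.

μ = 210.000, σ = 54.621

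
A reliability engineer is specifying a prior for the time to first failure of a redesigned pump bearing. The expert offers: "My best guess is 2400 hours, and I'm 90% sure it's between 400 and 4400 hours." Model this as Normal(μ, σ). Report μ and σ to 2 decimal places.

μ = 2400.00, σ = 1215.91

A symmetric 90% interval runs μ ± z·σ with z = 1.645.
Half-width = 2000, so σ = 2000/1.645 = 1215.91.
μ is the stated best guess, 2400.00.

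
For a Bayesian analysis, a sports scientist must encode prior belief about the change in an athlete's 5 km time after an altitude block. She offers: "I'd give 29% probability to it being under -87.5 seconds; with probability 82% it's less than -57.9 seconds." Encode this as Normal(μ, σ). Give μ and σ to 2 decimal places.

μ = -76.35, σ = 20.15

For Normal(μ,σ), the p-quantile is μ + z_p·σ. Here z_{0.29} = -0.5534, z_{0.82} = 0.9154.
So -87.5 = μ − 0.5534σ and -57.9 = μ + 0.9154σ.
Subtracting: σ = (-57.9 − -87.5)/(0.9154 − (-0.5534)) = 20.15.
Then μ = -87.5 − (-0.5534)·20.15 = -76.35.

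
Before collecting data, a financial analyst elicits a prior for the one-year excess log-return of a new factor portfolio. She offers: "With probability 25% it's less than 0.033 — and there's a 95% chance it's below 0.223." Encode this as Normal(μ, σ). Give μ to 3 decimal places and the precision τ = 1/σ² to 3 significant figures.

For Normal(μ,σ), the p-quantile is μ + z_p·σ. Here z_{0.25} = -0.6745, z_{0.95} = 1.645.
So 0.033 = μ − 0.6745σ and 0.223 = μ + 1.645σ.
Subtracting: σ = (0.223 − 0.033)/(1.645 − (-0.6745)) = 0.082.
Then μ = 0.033 − (-0.6745)·0.082 = 0.088.
Precision τ = 1/σ² = 1/0.08192² = 149.

μ = 0.088, τ = 149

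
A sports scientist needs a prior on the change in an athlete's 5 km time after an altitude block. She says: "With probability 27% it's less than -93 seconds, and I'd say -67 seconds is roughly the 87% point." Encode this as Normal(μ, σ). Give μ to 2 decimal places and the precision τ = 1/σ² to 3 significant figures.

The p-quantile of Normal(μ,σ) is μ + z_p·σ, with z_{0.27} = -0.6128 and z_{0.87} = 1.126.
Eliminate σ: μ = (z₂·x₁ − z₁·x₂)/(z₂ − z₁) = (1.126·-93 − (-0.6128)·-67)/1.739 = -83.84.
Then σ = (x₂ − x₁)/(z₂ − z₁) = (-67 − -93)/1.739 = 14.95.
Precision τ = 1/σ² = 1/14.95² = 0.00447.

μ = -83.84, τ = 0.00447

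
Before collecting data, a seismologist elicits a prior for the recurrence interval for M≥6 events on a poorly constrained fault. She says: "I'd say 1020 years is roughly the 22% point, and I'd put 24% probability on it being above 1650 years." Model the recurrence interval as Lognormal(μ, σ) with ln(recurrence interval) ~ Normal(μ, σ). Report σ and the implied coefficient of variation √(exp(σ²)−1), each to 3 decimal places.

σ ≈ 0.325, CV ≈ 0.334

If T ~ Lognormal(μ,σ) then ln T ~ Normal(μ,σ), so the p-quantile of ln T is μ + z_p·σ.
ln(1020) = 6.928 and ln(1650) = 7.409; z_{0.22} = -0.7722, z_{0.76} = 0.7063.
σ = (7.409 − 6.928)/(0.7063 − (-0.7722)) = 0.325.
μ = 6.928 − (-0.7722)·0.325 = 7.179.
CV = √(exp(σ²)−1) = √(exp(0.1058)−1) = 0.334.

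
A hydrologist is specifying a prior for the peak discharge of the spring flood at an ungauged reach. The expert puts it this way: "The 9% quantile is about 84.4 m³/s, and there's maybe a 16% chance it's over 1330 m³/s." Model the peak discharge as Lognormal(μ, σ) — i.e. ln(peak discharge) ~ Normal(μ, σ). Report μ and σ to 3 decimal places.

If T ~ Lognormal(μ,σ) then ln T ~ Normal(μ,σ), so the p-quantile of ln T is μ + z_p·σ.
ln(84.4) = 4.436 and ln(1330) = 7.193; z_{0.09} = -1.341, z_{0.84} = 0.9945.
σ = (7.193 − 4.436)/(0.9945 − (-1.341)) = 1.181.
μ = 4.436 − (-1.341)·1.181 = 6.019.

μ ≈ 6.019, σ ≈ 1.181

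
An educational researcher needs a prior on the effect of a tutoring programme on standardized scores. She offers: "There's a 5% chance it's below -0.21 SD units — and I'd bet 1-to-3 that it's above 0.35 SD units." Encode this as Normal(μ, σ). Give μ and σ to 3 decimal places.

The p-quantile of Normal(μ,σ) is μ + z_p·σ, with z_{0.05} = -1.645 and z_{0.75} = 0.6745.
Eliminate σ: μ = (z₂·x₁ − z₁·x₂)/(z₂ − z₁) = (0.6745·-0.21 − (-1.645)·0.35)/2.319 = 0.187.
Then σ = (x₂ − x₁)/(z₂ − z₁) = (0.35 − -0.21)/2.319 = 0.241.

μ = 0.187, σ = 0.241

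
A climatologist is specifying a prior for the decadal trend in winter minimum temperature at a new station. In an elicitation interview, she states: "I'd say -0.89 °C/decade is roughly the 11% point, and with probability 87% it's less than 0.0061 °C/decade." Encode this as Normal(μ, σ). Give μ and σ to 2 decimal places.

For Normal(μ,σ), the p-quantile is μ + z_p·σ. Here z_{0.11} = -1.227, z_{0.87} = 1.126.
So -0.89 = μ − 1.227σ and 0.0061 = μ + 1.126σ.
Subtracting: σ = (0.0061 − -0.89)/(1.126 − (-1.227)) = 0.38.
Then μ = -0.89 − (-1.227)·0.38 = -0.42.

μ = -0.42, σ = 0.38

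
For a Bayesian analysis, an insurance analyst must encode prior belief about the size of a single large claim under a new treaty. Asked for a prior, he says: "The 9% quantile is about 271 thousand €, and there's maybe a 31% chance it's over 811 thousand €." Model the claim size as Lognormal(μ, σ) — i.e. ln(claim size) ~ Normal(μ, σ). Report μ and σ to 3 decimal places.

If T ~ Lognormal(μ,σ) then ln T ~ Normal(μ,σ), so the p-quantile of ln T is μ + z_p·σ.
ln(271) = 5.602 and ln(811) = 6.698; z_{0.09} = -1.341, z_{0.69} = 0.4959.
σ = (6.698 − 5.602)/(0.4959 − (-1.341)) = 0.597.
μ = 5.602 − (-1.341)·0.597 = 6.402.

μ ≈ 6.402, σ ≈ 0.597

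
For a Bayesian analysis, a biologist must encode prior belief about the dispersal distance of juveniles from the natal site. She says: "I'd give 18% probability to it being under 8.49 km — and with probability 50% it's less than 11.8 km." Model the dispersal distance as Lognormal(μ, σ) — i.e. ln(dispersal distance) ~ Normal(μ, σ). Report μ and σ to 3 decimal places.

If T ~ Lognormal(μ,σ) then ln T ~ Normal(μ,σ), so the p-quantile of ln T is μ + z_p·σ.
ln(8.49) = 2.139 and ln(11.8) = 2.468; z_{0.18} = -0.9154, z_{0.5} = 0.
σ = (2.468 − 2.139)/(0 − (-0.9154)) = 0.360.
μ = 2.139 − (-0.9154)·0.360 = 2.468.

μ ≈ 2.468, σ ≈ 0.360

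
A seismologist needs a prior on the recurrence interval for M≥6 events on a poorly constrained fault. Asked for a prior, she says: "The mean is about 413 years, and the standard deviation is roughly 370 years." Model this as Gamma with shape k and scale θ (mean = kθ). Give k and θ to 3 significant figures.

For Gamma(k, scale θ): mean = kθ, variance = kθ², so CV = 1/√k.
CV = SD/mean = 370/413 = 0.8959, hence k = 1/CV² = 1.25.
Then θ = mean/k = 413/1.25 = 331.

k ≈ 1.25, θ ≈ 331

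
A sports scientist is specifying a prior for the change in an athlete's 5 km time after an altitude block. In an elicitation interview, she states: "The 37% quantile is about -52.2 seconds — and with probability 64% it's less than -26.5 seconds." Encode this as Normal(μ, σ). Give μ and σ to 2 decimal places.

The p-quantile of Normal(μ,σ) is μ + z_p·σ, with z_{0.37} = -0.3319 and z_{0.64} = 0.3585.
Eliminate σ: μ = (z₂·x₁ − z₁·x₂)/(z₂ − z₁) = (0.3585·-52.2 − (-0.3319)·-26.5)/0.6903 = -39.85.
Then σ = (x₂ − x₁)/(z₂ − z₁) = (-26.5 − -52.2)/0.6903 = 37.23.

μ = -39.85, σ = 37.23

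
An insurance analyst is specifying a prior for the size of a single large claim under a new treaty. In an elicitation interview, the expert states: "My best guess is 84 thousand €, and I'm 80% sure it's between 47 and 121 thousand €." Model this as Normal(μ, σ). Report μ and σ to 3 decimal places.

μ = 84.000, σ = 28.871

A symmetric 80% interval runs μ ± z·σ with z = 1.282.
Half-width = 37, so σ = 37/1.282 = 28.871.
μ is the stated best guess, 84.000.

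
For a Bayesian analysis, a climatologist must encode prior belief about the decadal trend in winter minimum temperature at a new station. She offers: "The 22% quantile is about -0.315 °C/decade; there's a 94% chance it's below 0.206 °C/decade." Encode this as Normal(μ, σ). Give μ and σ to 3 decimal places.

μ = -0.142, σ = 0.224

For Normal(μ,σ), the p-quantile is μ + z_p·σ. Here z_{0.22} = -0.7722, z_{0.94} = 1.555.
So -0.315 = μ − 0.7722σ and 0.206 = μ + 1.555σ.
Subtracting: σ = (0.206 − -0.315)/(1.555 − (-0.7722)) = 0.224.
Then μ = -0.315 − (-0.7722)·0.224 = -0.142.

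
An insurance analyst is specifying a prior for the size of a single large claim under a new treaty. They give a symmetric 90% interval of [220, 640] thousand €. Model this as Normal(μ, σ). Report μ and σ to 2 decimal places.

A symmetric 90% interval runs μ ± z·σ with z = 1.645.
Half-width = 210, so σ = 210/1.645 = 127.67.
μ is the interval midpoint, 430.00.

μ = 430.00, σ = 127.67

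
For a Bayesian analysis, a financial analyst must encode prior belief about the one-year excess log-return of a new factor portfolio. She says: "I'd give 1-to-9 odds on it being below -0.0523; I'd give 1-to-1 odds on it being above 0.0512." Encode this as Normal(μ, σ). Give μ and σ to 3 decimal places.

For Normal(μ,σ), the p-quantile is μ + z_p·σ. Here z_{0.1} = -1.282, z_{0.5} = 0.
So -0.0523 = μ − 1.282σ and 0.0512 = μ + 0σ.
Subtracting: σ = (0.0512 − -0.0523)/(0 − (-1.282)) = 0.081.
Then μ = -0.0523 − (-1.282)·0.081 = 0.051.

μ = 0.051, σ = 0.081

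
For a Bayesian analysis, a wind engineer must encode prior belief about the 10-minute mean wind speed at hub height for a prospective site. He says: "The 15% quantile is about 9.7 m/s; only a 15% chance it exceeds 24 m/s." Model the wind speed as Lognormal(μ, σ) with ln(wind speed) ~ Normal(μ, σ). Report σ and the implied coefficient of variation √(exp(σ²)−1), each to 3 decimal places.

σ ≈ 0.437, CV ≈ 0.459

If T ~ Lognormal(μ,σ) then ln T ~ Normal(μ,σ), so the p-quantile of ln T is μ + z_p·σ.
ln(9.7) = 2.272 and ln(24) = 3.178; z_{0.15} = -1.036, z_{0.85} = 1.036.
σ = (3.178 − 2.272)/(1.036 − (-1.036)) = 0.437.
μ = 2.272 − (-1.036)·0.437 = 2.725.
CV = √(exp(σ²)−1) = √(exp(0.1910)−1) = 0.459.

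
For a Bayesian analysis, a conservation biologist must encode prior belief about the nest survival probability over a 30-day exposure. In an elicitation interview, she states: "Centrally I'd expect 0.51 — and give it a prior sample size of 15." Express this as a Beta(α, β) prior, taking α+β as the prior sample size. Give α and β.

Under the effective-sample-size interpretation, Beta(α, β) has prior mean α/(α+β) and prior sample size α+β.
So α+β = 15 and α/(α+β) = 0.51, giving α = 0.51·15 = 7.65 and β = 15 − 7.65 = 7.35.

α = 7.65, β = 7.35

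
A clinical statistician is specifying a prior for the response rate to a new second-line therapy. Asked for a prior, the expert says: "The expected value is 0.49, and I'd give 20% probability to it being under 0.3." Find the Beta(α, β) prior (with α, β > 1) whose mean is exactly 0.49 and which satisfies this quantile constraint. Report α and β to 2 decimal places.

With mean 0.49 fixed, write α = 0.49s, β = 0.51s where s = α+β.
Need P(θ < 0.3) = 0.2 under Beta(0.49s, 0.51s). Normal approximation: (q−m)/√(m(1−m)/s) ≈ z_{0.2} = -0.842, so s ≈ 0.49·0.51·(-0.842)²/(0.3−0.49)² = 4.9.
At s = 4.9: P(θ<0.3) ≈ 0.203. Adjusting to match 0.2 gives s ≈ 5.02.
So α = 0.49·5.02 ≈ 2.46, β = 0.51·5.02 ≈ 2.56.

α ≈ 2.46, β ≈ 2.56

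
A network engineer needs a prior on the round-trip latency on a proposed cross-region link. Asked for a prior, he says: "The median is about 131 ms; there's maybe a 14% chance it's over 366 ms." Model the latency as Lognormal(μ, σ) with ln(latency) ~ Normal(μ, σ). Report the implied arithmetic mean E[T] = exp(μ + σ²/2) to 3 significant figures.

If T ~ Lognormal(μ,σ) then ln T ~ Normal(μ,σ), so the p-quantile of ln T is μ + z_p·σ.
ln(131) = 4.875 and ln(366) = 5.903; z_{0.5} = 0, z_{0.86} = 1.08.
σ = (5.903 − 4.875)/(1.08 − (0)) = 0.951.
μ = 4.875 − (0)·0.951 = 4.875.
E[T] = exp(μ + σ²/2) = exp(4.875 + 0.4522) = 206 ms.

E[T] ≈ 206 ms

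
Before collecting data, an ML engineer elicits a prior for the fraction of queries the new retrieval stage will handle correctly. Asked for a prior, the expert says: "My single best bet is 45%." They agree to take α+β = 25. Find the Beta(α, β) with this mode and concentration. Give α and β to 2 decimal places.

α = 11.35, β = 13.65

For α,β > 1 the Beta mode is (α−1)/(α+β−2). With α+β = 25, the mode is (α−1)/23.
Set (α−1)/23 = 0.45 → α = 1 + 0.45·23 = 11.35.
β = 25 − α = 13.65.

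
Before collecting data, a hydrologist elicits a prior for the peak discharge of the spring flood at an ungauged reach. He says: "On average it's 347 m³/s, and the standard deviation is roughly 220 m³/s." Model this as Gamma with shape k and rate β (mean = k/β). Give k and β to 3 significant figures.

For Gamma(k, rate β): mean = k/β, variance = k/β², so CV = 1/√k.
CV = SD/mean = 220/347 = 0.634, hence k = 1/CV² = 2.49.
Then β = k/mean = 2.49/347 = 0.00717.

k ≈ 2.49, β ≈ 0.00717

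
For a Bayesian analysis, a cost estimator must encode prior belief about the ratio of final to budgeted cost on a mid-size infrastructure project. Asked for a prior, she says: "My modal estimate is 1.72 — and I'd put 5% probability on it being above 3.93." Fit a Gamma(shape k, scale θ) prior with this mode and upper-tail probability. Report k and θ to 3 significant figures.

Gamma(k,θ) with k>1 has mode (k−1)θ, so θ = 1.72/(k−1).
Need P(X < 3.93) = 0.95 with θ tied to k this way. Start at k = 2, θ = 1.72: P(X<3.93) ≈ 0.666.
Too low — raise k to concentrate. Iterating converges to k ≈ 5.02.
Then θ = 1.72/(5.02−1) ≈ 0.428.

k ≈ 5.02, θ ≈ 0.428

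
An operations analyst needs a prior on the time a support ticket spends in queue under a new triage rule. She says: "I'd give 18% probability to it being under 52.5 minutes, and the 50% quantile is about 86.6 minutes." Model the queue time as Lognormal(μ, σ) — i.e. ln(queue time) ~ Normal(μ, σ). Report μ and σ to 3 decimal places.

μ ≈ 4.461, σ ≈ 0.547

If T ~ Lognormal(μ,σ) then ln T ~ Normal(μ,σ), so the p-quantile of ln T is μ + z_p·σ.
ln(52.5) = 3.961 and ln(86.6) = 4.461; z_{0.18} = -0.9154, z_{0.5} = 0.
σ = (4.461 − 3.961)/(0 − (-0.9154)) = 0.547.
μ = 3.961 − (-0.9154)·0.547 = 4.461.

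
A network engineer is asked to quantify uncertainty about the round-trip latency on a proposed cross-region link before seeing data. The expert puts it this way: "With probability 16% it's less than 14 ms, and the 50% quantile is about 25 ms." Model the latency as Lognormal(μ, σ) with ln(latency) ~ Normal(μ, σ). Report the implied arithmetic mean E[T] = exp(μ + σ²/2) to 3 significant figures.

If T ~ Lognormal(μ,σ) then ln T ~ Normal(μ,σ), so the p-quantile of ln T is μ + z_p·σ.
ln(14) = 2.639 and ln(25) = 3.219; z_{0.16} = -0.9945, z_{0.5} = 0.
σ = (3.219 − 2.639)/(0 − (-0.9945)) = 0.583.
μ = 2.639 − (-0.9945)·0.583 = 3.219.
E[T] = exp(μ + σ²/2) = exp(3.219 + 0.1700) = 29.6 ms.

E[T] ≈ 29.6 ms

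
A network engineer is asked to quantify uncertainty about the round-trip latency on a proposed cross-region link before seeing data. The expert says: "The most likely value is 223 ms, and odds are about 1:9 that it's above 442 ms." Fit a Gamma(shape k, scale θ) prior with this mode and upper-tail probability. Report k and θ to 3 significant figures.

Gamma(k,θ) with k>1 has mode (k−1)θ, so θ = 223/(k−1).
Need P(X < 442) = 0.9 with θ tied to k this way. Start at k = 2, θ = 223: P(X<442) ≈ 0.589.
Too low — raise k to concentrate. Iterating converges to k ≈ 5.09.
Then θ = 223/(5.09−1) ≈ 54.5.

k ≈ 5.09, θ ≈ 54.5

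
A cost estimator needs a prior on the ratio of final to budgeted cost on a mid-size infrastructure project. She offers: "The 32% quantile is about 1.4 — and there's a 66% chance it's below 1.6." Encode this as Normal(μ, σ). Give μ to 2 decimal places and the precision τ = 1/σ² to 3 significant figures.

For Normal(μ,σ), the p-quantile is μ + z_p·σ. Here z_{0.32} = -0.4677, z_{0.66} = 0.4125.
So 1.4 = μ − 0.4677σ and 1.6 = μ + 0.4125σ.
Subtracting: σ = (1.6 − 1.4)/(0.4125 − (-0.4677)) = 0.23.
Then μ = 1.4 − (-0.4677)·0.23 = 1.51.
Precision τ = 1/σ² = 1/0.2272² = 19.4.

μ = 1.51, τ = 19.4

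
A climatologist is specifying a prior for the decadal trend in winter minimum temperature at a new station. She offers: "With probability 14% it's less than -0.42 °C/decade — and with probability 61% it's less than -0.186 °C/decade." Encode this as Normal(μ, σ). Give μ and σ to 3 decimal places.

μ = -0.234, σ = 0.172

The p-quantile of Normal(μ,σ) is μ + z_p·σ, with z_{0.14} = -1.08 and z_{0.61} = 0.2793.
Eliminate σ: μ = (z₂·x₁ − z₁·x₂)/(z₂ − z₁) = (0.2793·-0.42 − (-1.08)·-0.186)/1.36 = -0.234.
Then σ = (x₂ − x₁)/(z₂ − z₁) = (-0.186 − -0.42)/1.36 = 0.172.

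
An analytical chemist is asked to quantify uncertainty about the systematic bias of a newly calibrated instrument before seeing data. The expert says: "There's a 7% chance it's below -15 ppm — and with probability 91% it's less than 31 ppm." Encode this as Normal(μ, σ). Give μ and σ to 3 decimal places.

The p-quantile of Normal(μ,σ) is μ + z_p·σ, with z_{0.07} = -1.476 and z_{0.91} = 1.341.
Eliminate σ: μ = (z₂·x₁ − z₁·x₂)/(z₂ − z₁) = (1.341·-15 − (-1.476)·31)/2.817 = 9.103.
Then σ = (x₂ − x₁)/(z₂ − z₁) = (31 − -15)/2.817 = 16.332.

μ = 9.103, σ = 16.332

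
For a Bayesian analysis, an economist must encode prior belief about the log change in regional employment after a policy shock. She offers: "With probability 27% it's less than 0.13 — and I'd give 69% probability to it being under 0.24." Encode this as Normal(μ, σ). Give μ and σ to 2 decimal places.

μ = 0.19, σ = 0.10

The p-quantile of Normal(μ,σ) is μ + z_p·σ, with z_{0.27} = -0.6128 and z_{0.69} = 0.4959.
Eliminate σ: μ = (z₂·x₁ − z₁·x₂)/(z₂ − z₁) = (0.4959·0.13 − (-0.6128)·0.24)/1.109 = 0.19.
Then σ = (x₂ − x₁)/(z₂ − z₁) = (0.24 − 0.13)/1.109 = 0.10.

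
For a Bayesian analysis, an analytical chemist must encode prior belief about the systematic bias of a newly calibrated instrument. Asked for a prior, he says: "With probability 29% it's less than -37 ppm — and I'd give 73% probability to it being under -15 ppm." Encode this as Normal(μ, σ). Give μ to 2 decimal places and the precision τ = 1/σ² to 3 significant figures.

For Normal(μ,σ), the p-quantile is μ + z_p·σ. Here z_{0.29} = -0.5534, z_{0.73} = 0.6128.
So -37 = μ − 0.5534σ and -15 = μ + 0.6128σ.
Subtracting: σ = (-15 − -37)/(0.6128 − (-0.5534)) = 18.86.
Then μ = -37 − (-0.5534)·18.86 = -26.56.
Precision τ = 1/σ² = 1/18.86² = 0.00281.

μ = -26.56, τ = 0.00281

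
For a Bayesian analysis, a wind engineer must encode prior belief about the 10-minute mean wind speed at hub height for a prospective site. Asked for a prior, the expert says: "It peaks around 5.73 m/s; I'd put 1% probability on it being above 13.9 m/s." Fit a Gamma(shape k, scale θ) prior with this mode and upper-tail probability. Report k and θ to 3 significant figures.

k ≈ 7.02, θ ≈ 0.952

Gamma(k,θ) with k>1 has mode (k−1)θ, so θ = 5.73/(k−1).
Need P(X < 13.9) = 0.99 with θ tied to k this way. Start at k = 2, θ = 5.73: P(X<13.9) ≈ 0.697.
Too low — raise k to concentrate. Iterating converges to k ≈ 7.02.
Then θ = 5.73/(7.02−1) ≈ 0.952.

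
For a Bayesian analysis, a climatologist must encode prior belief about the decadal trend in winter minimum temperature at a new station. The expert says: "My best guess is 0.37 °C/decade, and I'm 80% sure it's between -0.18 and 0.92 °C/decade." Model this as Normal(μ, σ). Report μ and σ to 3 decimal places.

A symmetric 80% interval runs μ ± z·σ with z = 1.282.
Half-width = 0.55, so σ = 0.55/1.282 = 0.429.
μ is the stated best guess, 0.370.

μ = 0.370, σ = 0.429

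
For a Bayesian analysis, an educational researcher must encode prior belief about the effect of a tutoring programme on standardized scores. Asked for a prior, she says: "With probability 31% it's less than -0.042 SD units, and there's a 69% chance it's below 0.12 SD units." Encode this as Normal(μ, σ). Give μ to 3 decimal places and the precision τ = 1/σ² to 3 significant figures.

μ = 0.039, τ = 37.5

For Normal(μ,σ), the p-quantile is μ + z_p·σ. Here z_{0.31} = -0.4959, z_{0.69} = 0.4959.
So -0.042 = μ − 0.4959σ and 0.12 = μ + 0.4959σ.
Subtracting: σ = (0.12 − -0.042)/(0.4959 − (-0.4959)) = 0.163.
Then μ = -0.042 − (-0.4959)·0.163 = 0.039.
Precision τ = 1/σ² = 1/0.1634² = 37.5.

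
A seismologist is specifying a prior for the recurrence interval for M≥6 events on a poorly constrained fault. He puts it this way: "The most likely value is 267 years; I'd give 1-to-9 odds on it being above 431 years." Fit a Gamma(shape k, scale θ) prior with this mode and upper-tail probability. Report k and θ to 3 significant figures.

Gamma(k,θ) with k>1 has mode (k−1)θ, so θ = 267/(k−1).
Need P(X < 431) = 0.9 with θ tied to k this way. Start at k = 2, θ = 267: P(X<431) ≈ 0.480.
Too low — raise k to concentrate. Iterating converges to k ≈ 9.2.
Then θ = 267/(9.2−1) ≈ 32.5.

k ≈ 9.2, θ ≈ 32.5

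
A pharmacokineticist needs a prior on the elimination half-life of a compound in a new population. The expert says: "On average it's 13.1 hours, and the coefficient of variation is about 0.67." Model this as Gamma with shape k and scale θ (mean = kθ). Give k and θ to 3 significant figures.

For Gamma(k, scale θ): mean = kθ, variance = kθ², so CV = 1/√k.
CV = 0.67, hence k = 1/CV² = 2.23.
Then θ = mean/k = 13.1/2.23 = 5.88.

k ≈ 2.23, θ ≈ 5.88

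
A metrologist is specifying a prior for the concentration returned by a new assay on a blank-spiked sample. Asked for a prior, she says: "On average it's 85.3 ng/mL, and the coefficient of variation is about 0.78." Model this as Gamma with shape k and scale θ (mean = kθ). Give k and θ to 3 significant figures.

k ≈ 1.64, θ ≈ 51.9

For Gamma(k, scale θ): mean = kθ, variance = kθ², so CV = 1/√k.
CV = 0.78, hence k = 1/CV² = 1.64.
Then θ = mean/k = 85.3/1.64 = 51.9.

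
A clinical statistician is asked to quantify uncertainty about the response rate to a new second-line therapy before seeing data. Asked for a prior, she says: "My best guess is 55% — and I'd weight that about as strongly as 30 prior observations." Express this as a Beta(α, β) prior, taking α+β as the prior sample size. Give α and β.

Under the effective-sample-size interpretation, Beta(α, β) has prior mean α/(α+β) and prior sample size α+β.
So α+β = 30 and α/(α+β) = 0.55, giving α = 0.55·30 = 16.5 and β = 30 − 16.5 = 13.5.

α = 16.5, β = 13.5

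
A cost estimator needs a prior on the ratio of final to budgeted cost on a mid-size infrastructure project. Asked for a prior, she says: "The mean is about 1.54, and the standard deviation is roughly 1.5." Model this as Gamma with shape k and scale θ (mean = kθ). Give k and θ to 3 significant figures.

For Gamma(k, scale θ): mean = kθ, variance = kθ², so CV = 1/√k.
CV = SD/mean = 1.5/1.54 = 0.974, hence k = 1/CV² = 1.05.
Then θ = mean/k = 1.54/1.05 = 1.46.

k ≈ 1.05, θ ≈ 1.46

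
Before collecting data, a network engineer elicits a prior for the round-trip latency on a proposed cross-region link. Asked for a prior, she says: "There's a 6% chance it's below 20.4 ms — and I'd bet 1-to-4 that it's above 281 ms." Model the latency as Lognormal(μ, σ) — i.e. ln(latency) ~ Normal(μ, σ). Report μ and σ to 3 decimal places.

If T ~ Lognormal(μ,σ) then ln T ~ Normal(μ,σ), so the p-quantile of ln T is μ + z_p·σ.
ln(20.4) = 3.016 and ln(281) = 5.638; z_{0.06} = -1.555, z_{0.8} = 0.8416.
σ = (5.638 − 3.016)/(0.8416 − (-1.555)) = 1.094.
μ = 3.016 − (-1.555)·1.094 = 4.717.

μ ≈ 4.717, σ ≈ 1.094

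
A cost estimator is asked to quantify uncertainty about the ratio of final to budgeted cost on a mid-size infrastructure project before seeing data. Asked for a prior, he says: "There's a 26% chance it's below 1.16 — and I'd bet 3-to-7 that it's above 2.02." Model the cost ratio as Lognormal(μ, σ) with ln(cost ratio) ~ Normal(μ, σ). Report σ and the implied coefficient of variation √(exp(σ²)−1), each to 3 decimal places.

σ ≈ 0.475, CV ≈ 0.503

If T ~ Lognormal(μ,σ) then ln T ~ Normal(μ,σ), so the p-quantile of ln T is μ + z_p·σ.
ln(1.16) = 0.1484 and ln(2.02) = 0.7031; z_{0.26} = -0.6433, z_{0.7} = 0.5244.
σ = (0.7031 − 0.1484)/(0.5244 − (-0.6433)) = 0.475.
μ = 0.1484 − (-0.6433)·0.475 = 0.454.
CV = √(exp(σ²)−1) = √(exp(0.2256)−1) = 0.503.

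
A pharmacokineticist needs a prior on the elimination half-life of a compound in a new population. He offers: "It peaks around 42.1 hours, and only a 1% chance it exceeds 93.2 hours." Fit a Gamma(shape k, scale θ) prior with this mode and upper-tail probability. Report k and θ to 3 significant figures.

k ≈ 8.62, θ ≈ 5.52

Gamma(k,θ) with k>1 has mode (k−1)θ, so θ = 42.1/(k−1).
Need P(X < 93.2) = 0.99 with θ tied to k this way. Start at k = 2, θ = 42.1: P(X<93.2) ≈ 0.649.
Too low — raise k to concentrate. Iterating converges to k ≈ 8.62.
Then θ = 42.1/(8.62−1) ≈ 5.52.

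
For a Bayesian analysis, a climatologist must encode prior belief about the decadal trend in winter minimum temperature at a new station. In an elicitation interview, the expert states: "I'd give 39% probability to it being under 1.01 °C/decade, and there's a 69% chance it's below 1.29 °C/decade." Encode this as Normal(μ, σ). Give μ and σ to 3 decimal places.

The p-quantile of Normal(μ,σ) is μ + z_p·σ, with z_{0.39} = -0.2793 and z_{0.69} = 0.4959.
Eliminate σ: μ = (z₂·x₁ − z₁·x₂)/(z₂ − z₁) = (0.4959·1.01 − (-0.2793)·1.29)/0.7752 = 1.111.
Then σ = (x₂ − x₁)/(z₂ − z₁) = (1.29 − 1.01)/0.7752 = 0.361.

μ = 1.111, σ = 0.361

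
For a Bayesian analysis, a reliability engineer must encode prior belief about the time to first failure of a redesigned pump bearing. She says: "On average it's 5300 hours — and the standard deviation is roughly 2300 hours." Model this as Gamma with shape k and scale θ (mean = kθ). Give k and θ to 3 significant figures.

For Gamma(k, scale θ): mean = kθ, variance = kθ², so CV = 1/√k.
CV = SD/mean = 2300/5300 = 0.434, hence k = 1/CV² = 5.31.
Then θ = mean/k = 5300/5.31 = 998.

k ≈ 5.31, θ ≈ 998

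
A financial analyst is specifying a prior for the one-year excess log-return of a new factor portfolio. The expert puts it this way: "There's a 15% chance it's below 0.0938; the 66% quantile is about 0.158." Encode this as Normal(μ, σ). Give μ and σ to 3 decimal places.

μ = 0.140, σ = 0.044

The p-quantile of Normal(μ,σ) is μ + z_p·σ, with z_{0.15} = -1.036 and z_{0.66} = 0.4125.
Eliminate σ: μ = (z₂·x₁ − z₁·x₂)/(z₂ − z₁) = (0.4125·0.0938 − (-1.036)·0.158)/1.449 = 0.140.
Then σ = (x₂ − x₁)/(z₂ − z₁) = (0.158 − 0.0938)/1.449 = 0.044.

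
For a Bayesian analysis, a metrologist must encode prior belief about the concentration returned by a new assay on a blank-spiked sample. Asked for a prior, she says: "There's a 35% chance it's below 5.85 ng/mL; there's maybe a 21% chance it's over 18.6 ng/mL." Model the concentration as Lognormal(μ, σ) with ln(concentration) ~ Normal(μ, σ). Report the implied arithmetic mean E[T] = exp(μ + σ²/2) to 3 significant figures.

E[T] ≈ 13.6 ng/mL

If T ~ Lognormal(μ,σ) then ln T ~ Normal(μ,σ), so the p-quantile of ln T is μ + z_p·σ.
ln(5.85) = 1.766 and ln(18.6) = 2.923; z_{0.35} = -0.3853, z_{0.79} = 0.8064.
σ = (2.923 − 1.766)/(0.8064 − (-0.3853)) = 0.971.
μ = 1.766 − (-0.3853)·0.971 = 2.140.
E[T] = exp(μ + σ²/2) = exp(2.140 + 0.4710) = 13.6 ng/mL.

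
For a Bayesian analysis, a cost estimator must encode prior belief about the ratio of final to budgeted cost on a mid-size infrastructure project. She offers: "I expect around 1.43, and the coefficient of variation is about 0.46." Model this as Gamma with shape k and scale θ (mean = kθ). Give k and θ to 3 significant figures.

For Gamma(k, scale θ): mean = kθ, variance = kθ², so CV = 1/√k.
CV = 0.46, hence k = 1/CV² = 4.73.
Then θ = mean/k = 1.43/4.73 = 0.303.

k ≈ 4.73, θ ≈ 0.303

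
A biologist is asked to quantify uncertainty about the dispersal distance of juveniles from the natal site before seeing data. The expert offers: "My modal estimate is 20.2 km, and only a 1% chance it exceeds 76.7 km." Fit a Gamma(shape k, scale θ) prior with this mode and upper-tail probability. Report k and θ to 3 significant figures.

Gamma(k,θ) with k>1 has mode (k−1)θ, so θ = 20.2/(k−1).
Need P(X < 76.7) = 0.99 with θ tied to k this way. Start at k = 2, θ = 20.2: P(X<76.7) ≈ 0.892.
Too low — raise k to concentrate. Iterating converges to k ≈ 3.38.
Then θ = 20.2/(3.38−1) ≈ 8.48.

k ≈ 3.38, θ ≈ 8.48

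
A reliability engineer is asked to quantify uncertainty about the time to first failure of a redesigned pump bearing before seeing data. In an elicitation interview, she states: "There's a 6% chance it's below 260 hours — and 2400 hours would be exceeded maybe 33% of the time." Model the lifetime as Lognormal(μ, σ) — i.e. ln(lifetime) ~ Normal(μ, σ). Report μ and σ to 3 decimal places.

If T ~ Lognormal(μ,σ) then ln T ~ Normal(μ,σ), so the p-quantile of ln T is μ + z_p·σ.
ln(260) = 5.561 and ln(2400) = 7.783; z_{0.06} = -1.555, z_{0.67} = 0.4399.
σ = (7.783 − 5.561)/(0.4399 − (-1.555)) = 1.114.
μ = 5.561 − (-1.555)·1.114 = 7.293.

μ ≈ 7.293, σ ≈ 1.114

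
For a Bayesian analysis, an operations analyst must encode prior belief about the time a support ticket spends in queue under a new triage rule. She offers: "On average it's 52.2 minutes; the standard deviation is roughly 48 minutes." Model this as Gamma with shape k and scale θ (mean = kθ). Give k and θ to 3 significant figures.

For Gamma(k, scale θ): mean = kθ, variance = kθ², so CV = 1/√k.
CV = SD/mean = 48/52.2 = 0.9195, hence k = 1/CV² = 1.18.
Then θ = mean/k = 52.2/1.18 = 44.1.

k ≈ 1.18, θ ≈ 44.1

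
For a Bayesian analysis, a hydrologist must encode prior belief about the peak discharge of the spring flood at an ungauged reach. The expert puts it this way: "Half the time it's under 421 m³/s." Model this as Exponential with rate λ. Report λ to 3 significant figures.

λ ≈ 0.00165

Exponential median = ln 2 / λ, so λ = ln 2 / 421.0 = 0.00165.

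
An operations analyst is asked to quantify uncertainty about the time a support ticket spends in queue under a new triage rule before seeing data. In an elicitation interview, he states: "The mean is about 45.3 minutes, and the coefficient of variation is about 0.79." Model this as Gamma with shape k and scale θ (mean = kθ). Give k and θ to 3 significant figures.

k ≈ 1.6, θ ≈ 28.3

For Gamma(k, scale θ): mean = kθ, variance = kθ², so CV = 1/√k.
CV = 0.79, hence k = 1/CV² = 1.6.
Then θ = mean/k = 45.3/1.6 = 28.3.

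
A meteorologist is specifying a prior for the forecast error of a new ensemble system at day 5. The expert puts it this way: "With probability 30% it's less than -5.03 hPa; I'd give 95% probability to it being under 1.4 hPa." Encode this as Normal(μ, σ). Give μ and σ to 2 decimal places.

The p-quantile of Normal(μ,σ) is μ + z_p·σ, with z_{0.3} = -0.5244 and z_{0.95} = 1.645.
Eliminate σ: μ = (z₂·x₁ − z₁·x₂)/(z₂ − z₁) = (1.645·-5.03 − (-0.5244)·1.4)/2.169 = -3.48.
Then σ = (x₂ − x₁)/(z₂ − z₁) = (1.4 − -5.03)/2.169 = 2.96.

μ = -3.48, σ = 2.96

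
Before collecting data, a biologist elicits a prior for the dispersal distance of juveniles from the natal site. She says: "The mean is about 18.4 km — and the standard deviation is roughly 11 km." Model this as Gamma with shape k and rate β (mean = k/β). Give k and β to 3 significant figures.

For Gamma(k, rate β): mean = k/β, variance = k/β², so CV = 1/√k.
CV = SD/mean = 11/18.4 = 0.5978, hence k = 1/CV² = 2.8.
Then β = k/mean = 2.8/18.4 = 0.152.

k ≈ 2.8, β ≈ 0.152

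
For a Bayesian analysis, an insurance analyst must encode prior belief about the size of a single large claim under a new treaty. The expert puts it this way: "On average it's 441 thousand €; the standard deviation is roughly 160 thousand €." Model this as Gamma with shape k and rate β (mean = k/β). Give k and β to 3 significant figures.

For Gamma(k, rate β): mean = k/β, variance = k/β², so CV = 1/√k.
CV = SD/mean = 160/441 = 0.3628, hence k = 1/CV² = 7.6.
Then β = k/mean = 7.6/441 = 0.0172.

k ≈ 7.6, β ≈ 0.0172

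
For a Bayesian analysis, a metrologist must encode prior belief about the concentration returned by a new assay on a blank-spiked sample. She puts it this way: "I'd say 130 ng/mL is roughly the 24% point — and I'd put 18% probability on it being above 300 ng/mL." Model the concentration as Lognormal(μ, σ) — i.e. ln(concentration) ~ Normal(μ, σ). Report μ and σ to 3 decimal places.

μ ≈ 5.232, σ ≈ 0.516

If T ~ Lognormal(μ,σ) then ln T ~ Normal(μ,σ), so the p-quantile of ln T is μ + z_p·σ.
ln(130) = 4.868 and ln(300) = 5.704; z_{0.24} = -0.7063, z_{0.82} = 0.9154.
σ = (5.704 − 4.868)/(0.9154 − (-0.7063)) = 0.516.
μ = 4.868 − (-0.7063)·0.516 = 5.232.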